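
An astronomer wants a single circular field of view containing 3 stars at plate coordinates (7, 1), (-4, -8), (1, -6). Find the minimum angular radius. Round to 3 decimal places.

7.106

Call the three points A, B, C in the order given.
Side lengths²: AB² = 202, AC² = 85, BC² = 29.
Since AB² = 202 ≥ 85 + 29 = 114, the angle opposite AB is not acute, so the smallest enclosing circle has AB as diameter.
Centre = midpoint of AB = (1.5, -3.5), r² = 202/4 = 50.5.
r = √(50.5) ≈ 7.106.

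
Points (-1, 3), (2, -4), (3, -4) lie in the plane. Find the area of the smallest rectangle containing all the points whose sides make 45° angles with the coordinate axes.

22

In coordinates u = x + y, v = x − y the rectangle is axis-aligned; the map (x,y)→(u,v) scales areas by 2.
u-values: 2, -2, -1; range = 2 − (-2) = 4.
v-values: -4, 6, 7; range = 7 − (-4) = 11.
Area = (4 × 11) / 2 = 22.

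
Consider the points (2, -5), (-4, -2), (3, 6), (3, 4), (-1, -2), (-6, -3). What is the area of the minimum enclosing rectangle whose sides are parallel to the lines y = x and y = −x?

90

In coordinates u = x + y, v = x − y the rectangle is axis-aligned; the map (x,y)→(u,v) scales areas by 2.
u-values: -3, -6, 9, 7, -3, -9; range = 9 − (-9) = 18.
v-values: 7, -2, -3, -1, 1, -3; range = 7 − (-3) = 10.
Area = (18 × 10) / 2 = 90.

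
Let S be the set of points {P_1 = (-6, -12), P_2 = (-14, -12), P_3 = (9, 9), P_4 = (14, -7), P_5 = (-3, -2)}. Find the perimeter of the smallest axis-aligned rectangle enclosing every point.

Width = max x − min x = 14 − (-14) = 28.
Height = max y − min y = 9 − (-12) = 21.
Perimeter = 2(28 + 21) = 98.

98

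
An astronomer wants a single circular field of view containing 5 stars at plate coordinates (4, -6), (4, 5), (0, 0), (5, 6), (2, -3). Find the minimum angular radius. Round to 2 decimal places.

6.02

A smallest enclosing disk is always determined by at most three of the input points on its boundary.
The farthest pair is (4, -6)–(5, 6) with squared distance 145. The circle on this segment as diameter has centre (4.5, 0) and r² = 145/4 = 36.25.
Check (4, 5): distance² to centre = 25.25 ≤ 36.25, so it lies inside.
All remaining points lie in this disk, and no smaller disk contains both endpoints, so this is the minimum enclosing circle.
r = √(36.25) ≈ 6.02.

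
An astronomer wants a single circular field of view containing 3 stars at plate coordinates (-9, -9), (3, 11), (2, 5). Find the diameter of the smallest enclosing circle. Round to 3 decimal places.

23.324

Call the three points A, B, C in the order given.
Side lengths²: AB² = 544, AC² = 317, BC² = 37.
Since AB² = 544 ≥ 317 + 37 = 354, the angle opposite AB is not acute, so the smallest enclosing circle has AB as diameter.
Centre = midpoint of AB = (-3, 1), r² = 544/4 = 136.
Diameter = 2r = 2√136 ≈ 23.324.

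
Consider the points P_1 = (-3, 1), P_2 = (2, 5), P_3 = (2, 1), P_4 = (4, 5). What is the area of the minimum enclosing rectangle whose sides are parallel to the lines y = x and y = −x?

In coordinates u = x + y, v = x − y the rectangle is axis-aligned; the map (x,y)→(u,v) scales areas by 2.
u-values: -2, 7, 3, 9; range = 9 − (-2) = 11.
v-values: -4, -3, 1, -1; range = 1 − (-4) = 5.
Area = (11 × 5) / 2 = 27.5.

27.5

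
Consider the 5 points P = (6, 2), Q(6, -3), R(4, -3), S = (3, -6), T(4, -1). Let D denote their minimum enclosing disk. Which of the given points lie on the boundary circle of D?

By Welzl's lemma the MEC is supported by two points (diametrically opposite) or three points (on a circumcircle).
The farthest pair is P–S with squared distance 73. The circle on this segment as diameter has centre (4.5, -2) and r² = 73/4 = 18.25.
Check Q: distance² to centre = 3.25 ≤ 18.25, so it lies inside.
All remaining points lie in this disk, and no smaller disk contains both endpoints, so this is the minimum enclosing circle.
The points at distance exactly r from the centre are P, S — 2 points.

P, S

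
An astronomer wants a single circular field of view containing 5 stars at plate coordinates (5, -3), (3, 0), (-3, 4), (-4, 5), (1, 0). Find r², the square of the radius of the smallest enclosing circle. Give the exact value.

36.25

By Welzl's lemma the MEC is supported by two points (diametrically opposite) or three points (on a circumcircle).
The farthest pair is (5, -3)–(-4, 5) with squared distance 145. The circle on this segment as diameter has centre (0.5, 1) and r² = 145/4 = 36.25.
Check (3, 0): distance² to centre = 7.25 ≤ 36.25, so it lies inside.
All remaining points lie in this disk, and no smaller disk contains both endpoints, so this is the minimum enclosing circle.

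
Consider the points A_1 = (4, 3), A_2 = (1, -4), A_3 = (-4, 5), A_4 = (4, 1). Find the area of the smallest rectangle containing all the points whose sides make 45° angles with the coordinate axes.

In coordinates u = x + y, v = x − y the rectangle is axis-aligned; the map (x,y)→(u,v) scales areas by 2.
u-values: 7, -3, 1, 5; range = 7 − (-3) = 10.
v-values: 1, 5, -9, 3; range = 5 − (-9) = 14.
Area = (10 × 14) / 2 = 70.

70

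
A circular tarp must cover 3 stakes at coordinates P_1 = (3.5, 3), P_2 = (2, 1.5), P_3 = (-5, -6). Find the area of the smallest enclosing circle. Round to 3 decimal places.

Side lengths²: P_1P_2² = 4.5, P_1P_3² = 153.25, P_2P_3² = 105.25.
Since P_1P_3² = 153.25 ≥ 105.25 + 4.5 = 109.75, the angle opposite P_1P_3 is not acute, so the smallest enclosing circle has P_1P_3 as diameter.
Centre = midpoint of P_1P_3 = (-0.75, -1.5), r² = 153.25/4 = 38.3125.
Area = π·r² = π·38.3125 ≈ 120.362.

120.362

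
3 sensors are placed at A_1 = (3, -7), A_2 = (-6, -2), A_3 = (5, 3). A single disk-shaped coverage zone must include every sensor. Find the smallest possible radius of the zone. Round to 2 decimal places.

Side lengths²: A_1A_2² = 106, A_1A_3² = 104, A_2A_3² = 146.
Since A_2A_3² = 146 < 106 + 104 = 210, the triangle is acute, so the smallest enclosing circle is the circumcircle.
Circumcentre = (0.3, -1.26), r² = 40.2376.
r = √(40.2376) ≈ 6.34.

6.34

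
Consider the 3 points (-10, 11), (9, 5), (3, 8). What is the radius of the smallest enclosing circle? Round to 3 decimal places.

Call the three points A, B, C in the order given.
Side lengths²: AB² = 397, AC² = 178, BC² = 45.
Since AB² = 397 ≥ 178 + 45 = 223, the angle opposite AB is not acute, so the smallest enclosing circle has AB as diameter.
Centre = midpoint of AB = (-0.5, 8), r² = 397/4 = 99.25.
r = √(99.25) ≈ 9.962.

9.962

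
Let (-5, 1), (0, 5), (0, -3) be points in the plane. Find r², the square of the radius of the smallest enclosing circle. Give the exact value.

Call the three points A, B, C in the order given.
Side lengths²: AB² = 41, AC² = 41, BC² = 64.
Since BC² = 64 < 41 + 41 = 82, the triangle is acute, so the smallest enclosing circle is the circumcircle.
Circumcentre = (-0.9, 1), r² = 16.81.

16.81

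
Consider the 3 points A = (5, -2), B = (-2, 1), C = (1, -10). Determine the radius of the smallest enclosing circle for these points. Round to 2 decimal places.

Side lengths²: AB² = 58, AC² = 80, BC² = 130.
Since BC² = 130 < 80 + 58 = 138, the triangle is acute, so the smallest enclosing circle is the circumcircle.
Circumcentre = (-3/17, -75/17), r² = 9425/289.
r = √(9425/289) ≈ 5.71.

5.71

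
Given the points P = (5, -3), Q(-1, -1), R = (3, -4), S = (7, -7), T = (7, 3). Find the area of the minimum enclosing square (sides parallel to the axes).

The bounding box has width 8 and height 10.
An axis-aligned square enclosing the set must have side ≥ max(width, height).
So the minimum side is max(8, 10) = 10.
Area = 10² = 100.

100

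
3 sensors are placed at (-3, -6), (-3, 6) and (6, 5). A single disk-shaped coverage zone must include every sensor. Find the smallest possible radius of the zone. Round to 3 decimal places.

7.150

Call the three points A, B, C in the order given.
Side lengths²: AB² = 144, AC² = 202, BC² = 82.
Since AC² = 202 < 144 + 82 = 226, the triangle is acute, so the smallest enclosing circle is the circumcircle.
Circumcentre = (8/9, 0), r² = 4141/81.
r = √(4141/81) ≈ 7.150.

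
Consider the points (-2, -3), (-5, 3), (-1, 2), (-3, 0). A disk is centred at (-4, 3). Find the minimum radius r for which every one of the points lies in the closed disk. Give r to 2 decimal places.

6.32

The required radius is the distance from (-4, 3) to the farthest point.
Squared distances: 40, 1, 10, 10.
Maximum is 40, attained at (-2, -3).
r = √40 ≈ 6.32.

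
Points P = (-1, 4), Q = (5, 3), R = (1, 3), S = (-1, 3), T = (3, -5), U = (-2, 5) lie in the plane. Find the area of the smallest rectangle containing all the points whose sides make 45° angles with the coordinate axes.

75

In coordinates u = x + y, v = x − y the rectangle is axis-aligned; the map (x,y)→(u,v) scales areas by 2.
u-values: 3, 8, 4, 2, -2, 3; range = 8 − (-2) = 10.
v-values: -5, 2, -2, -4, 8, -7; range = 8 − (-7) = 15.
Area = (10 × 15) / 2 = 75.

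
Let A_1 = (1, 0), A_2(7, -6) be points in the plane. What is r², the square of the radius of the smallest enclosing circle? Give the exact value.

The smallest circle enclosing two points has them as diameter endpoints.
Centre = midpoint = (4, -3); r² = |A_1A_2|²/4 = 72/4 = 18.

18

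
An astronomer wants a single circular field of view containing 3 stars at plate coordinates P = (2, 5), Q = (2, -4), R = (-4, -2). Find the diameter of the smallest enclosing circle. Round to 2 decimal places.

9.72

Side lengths²: PQ² = 81, PR² = 85, QR² = 40.
Since PR² = 85 < 81 + 40 = 121, the triangle is acute, so the smallest enclosing circle is the circumcircle.
Circumcentre = (1/6, 0.5), r² = 425/18.
Diameter = 2r = 2√(425/18) ≈ 9.72.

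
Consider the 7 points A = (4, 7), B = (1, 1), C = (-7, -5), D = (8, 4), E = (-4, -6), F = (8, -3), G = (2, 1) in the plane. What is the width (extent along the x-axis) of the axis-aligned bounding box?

15

max x = 8, min x = -7, so width = 15.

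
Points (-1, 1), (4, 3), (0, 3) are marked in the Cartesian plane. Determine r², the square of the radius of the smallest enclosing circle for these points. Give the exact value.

7.25

Call the three points A, B, C in the order given.
Side lengths²: AB² = 29, AC² = 5, BC² = 16.
Since AB² = 29 ≥ 16 + 5 = 21, the angle opposite AB is not acute, so the smallest enclosing circle has AB as diameter.
Centre = midpoint of AB = (1.5, 2), r² = 29/4 = 7.25.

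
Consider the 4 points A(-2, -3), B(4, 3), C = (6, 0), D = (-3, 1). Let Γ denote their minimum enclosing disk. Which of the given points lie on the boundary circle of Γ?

A, C, D

By Welzl's lemma the MEC is supported by two points (diametrically opposite) or three points (on a circumcircle).
The minimum enclosing circle is determined by three boundary points: A, C, D.
Their circumcentre is (101/70, -1/70) with r² = 50881/2450.
The farthest remaining point B is at distance² 38281/2450 ≤ 50881/2450.
The points at distance exactly r from the centre are A, C, D — 3 points.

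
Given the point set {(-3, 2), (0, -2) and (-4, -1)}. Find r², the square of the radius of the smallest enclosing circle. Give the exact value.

Call the three points A, B, C in the order given.
Side lengths²: AB² = 25, AC² = 10, BC² = 17.
Since AB² = 25 < 17 + 10 = 27, the triangle is acute, so the smallest enclosing circle is the circumcircle.
Circumcentre = (-43/26, -3/26), r² = 2125/338.

2125/338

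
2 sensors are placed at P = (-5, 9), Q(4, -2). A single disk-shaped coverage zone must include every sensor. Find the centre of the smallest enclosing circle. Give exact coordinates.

(-0.5, 3.5)

The smallest circle enclosing two points has them as diameter endpoints.
Centre = midpoint = (-0.5, 3.5); r² = |PQ|²/4 = 202/4 = 50.5.
Centre = (-0.5, 3.5).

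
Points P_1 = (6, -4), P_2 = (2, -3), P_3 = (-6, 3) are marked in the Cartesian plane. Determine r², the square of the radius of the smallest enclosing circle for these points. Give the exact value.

48.25

Side lengths²: P_1P_2² = 17, P_1P_3² = 193, P_2P_3² = 100.
Since P_1P_3² = 193 ≥ 100 + 17 = 117, the angle opposite P_1P_3 is not acute, so the smallest enclosing circle has P_1P_3 as diameter.
Centre = midpoint of P_1P_3 = (0, -0.5), r² = 193/4 = 48.25.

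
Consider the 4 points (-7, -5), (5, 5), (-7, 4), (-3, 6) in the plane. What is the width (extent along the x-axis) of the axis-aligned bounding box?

12

max x = 5, min x = -7, so width = 12.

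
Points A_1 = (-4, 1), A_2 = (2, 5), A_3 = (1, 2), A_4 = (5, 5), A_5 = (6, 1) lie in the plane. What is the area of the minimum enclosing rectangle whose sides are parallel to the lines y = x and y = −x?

In coordinates u = x + y, v = x − y the rectangle is axis-aligned; the map (x,y)→(u,v) scales areas by 2.
u-values: -3, 7, 3, 10, 7; range = 10 − (-3) = 13.
v-values: -5, -3, -1, 0, 5; range = 5 − (-5) = 10.
Area = (13 × 10) / 2 = 65.

65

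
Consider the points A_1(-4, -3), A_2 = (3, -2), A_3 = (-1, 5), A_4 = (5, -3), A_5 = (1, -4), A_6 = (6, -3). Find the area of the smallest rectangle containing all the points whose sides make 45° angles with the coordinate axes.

82.5

In coordinates u = x + y, v = x − y the rectangle is axis-aligned; the map (x,y)→(u,v) scales areas by 2.
u-values: -7, 1, 4, 2, -3, 3; range = 4 − (-7) = 11.
v-values: -1, 5, -6, 8, 5, 9; range = 9 − (-6) = 15.
Area = (11 × 15) / 2 = 82.5.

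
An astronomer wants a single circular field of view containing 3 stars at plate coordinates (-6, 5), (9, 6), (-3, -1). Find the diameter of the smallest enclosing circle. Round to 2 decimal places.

15.06

Call the three points A, B, C in the order given.
Side lengths²: AB² = 226, AC² = 45, BC² = 193.
Since AB² = 226 < 193 + 45 = 238, the triangle is acute, so the smallest enclosing circle is the circumcircle.
Circumcentre = (95/62, 311/62), r² = 109045/1922.
Diameter = 2r = 2√(109045/1922) ≈ 15.06.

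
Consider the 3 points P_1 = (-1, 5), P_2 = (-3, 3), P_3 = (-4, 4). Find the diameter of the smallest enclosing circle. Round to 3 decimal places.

Side lengths²: P_1P_2² = 8, P_1P_3² = 10, P_2P_3² = 2.
Since P_1P_3² = 10 ≥ 8 + 2 = 10, the angle opposite P_1P_3 is not acute, so the smallest enclosing circle has P_1P_3 as diameter.
Centre = midpoint of P_1P_3 = (-2.5, 4.5), r² = 10/4 = 2.5.
Diameter = 2r = 2√(2.5) ≈ 3.162.

3.162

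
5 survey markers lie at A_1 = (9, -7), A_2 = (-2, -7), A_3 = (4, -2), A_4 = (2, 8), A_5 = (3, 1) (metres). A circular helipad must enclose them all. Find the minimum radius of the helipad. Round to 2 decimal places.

8.57

By Welzl's lemma the MEC is supported by two points (diametrically opposite) or three points (on a circumcircle).
The minimum enclosing circle is determined by three boundary points: A_1, A_2, A_4.
Their circumcentre is (3.5, -13/30) with r² = 33017/450.
The farthest remaining point A_3 is at distance² 1217/450 ≤ 33017/450.
r = √(33017/450) ≈ 8.57.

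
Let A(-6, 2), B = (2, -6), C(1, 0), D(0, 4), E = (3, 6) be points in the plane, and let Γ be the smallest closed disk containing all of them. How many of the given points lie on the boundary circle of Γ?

The minimum enclosing circle is determined by three boundary points: A, B, E.
Their circumcentre is (5/26, 5/26) with r² = 14065/338.
The farthest remaining point D is at distance² 4913/338 ≤ 14065/338.
The points at distance exactly r from the centre are A, B, E — 3 points.

3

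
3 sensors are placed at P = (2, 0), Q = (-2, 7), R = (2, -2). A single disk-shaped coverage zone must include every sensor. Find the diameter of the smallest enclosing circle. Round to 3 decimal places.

9.849

Side lengths²: PQ² = 65, PR² = 4, QR² = 97.
Since QR² = 97 ≥ 65 + 4 = 69, the angle opposite QR is not acute, so the smallest enclosing circle has QR as diameter.
Centre = midpoint of QR = (0, 2.5), r² = 97/4 = 24.25.
Diameter = 2r = 2√(24.25) ≈ 9.849.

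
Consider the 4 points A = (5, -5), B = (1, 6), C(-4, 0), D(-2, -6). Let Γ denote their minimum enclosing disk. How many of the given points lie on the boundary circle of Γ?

3

By Welzl's lemma the MEC is supported by two points (diametrically opposite) or three points (on a circumcircle).
The minimum enclosing circle is determined by three boundary points: A, B, D.
Their circumcentre is (41/54, -17/54) with r² = 58225/1458.
The farthest remaining point C is at distance² 33169/1458 ≤ 58225/1458.
The points at distance exactly r from the centre are A, B, D — 3 points.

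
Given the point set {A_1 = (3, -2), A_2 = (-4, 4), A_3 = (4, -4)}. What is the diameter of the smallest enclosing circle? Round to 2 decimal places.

11.31

Side lengths²: A_1A_2² = 85, A_1A_3² = 5, A_2A_3² = 128.
Since A_2A_3² = 128 ≥ 85 + 5 = 90, the angle opposite A_2A_3 is not acute, so the smallest enclosing circle has A_2A_3 as diameter.
Centre = midpoint of A_2A_3 = (0, 0), r² = 128/4 = 32.
Diameter = 2r = 2√32 ≈ 11.31.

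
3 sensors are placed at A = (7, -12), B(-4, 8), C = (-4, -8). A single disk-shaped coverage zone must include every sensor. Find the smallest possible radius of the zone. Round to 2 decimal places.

Side lengths²: AB² = 521, AC² = 137, BC² = 256.
Since AB² = 521 ≥ 256 + 137 = 393, the angle opposite AB is not acute, so the smallest enclosing circle has AB as diameter.
Centre = midpoint of AB = (1.5, -2), r² = 521/4 = 130.25.
r = √(130.25) ≈ 11.41.

11.41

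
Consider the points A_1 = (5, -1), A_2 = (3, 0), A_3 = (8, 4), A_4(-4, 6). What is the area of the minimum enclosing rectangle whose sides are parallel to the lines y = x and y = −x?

80

In coordinates u = x + y, v = x − y the rectangle is axis-aligned; the map (x,y)→(u,v) scales areas by 2.
u-values: 4, 3, 12, 2; range = 12 − 2 = 10.
v-values: 6, 3, 4, -10; range = 6 − (-10) = 16.
Area = (10 × 16) / 2 = 80.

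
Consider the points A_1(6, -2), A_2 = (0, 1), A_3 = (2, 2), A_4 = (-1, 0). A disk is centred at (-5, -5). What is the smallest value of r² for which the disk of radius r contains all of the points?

The required radius is the distance from (-5, -5) to the farthest point.
Squared distances: 130, 61, 98, 41.
Maximum is 130, attained at A_1.

130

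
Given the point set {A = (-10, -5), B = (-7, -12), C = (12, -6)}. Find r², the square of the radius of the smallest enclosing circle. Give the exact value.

121.25

Side lengths²: AB² = 58, AC² = 485, BC² = 397.
Since AC² = 485 ≥ 397 + 58 = 455, the angle opposite AC is not acute, so the smallest enclosing circle has AC as diameter.
Centre = midpoint of AC = (1, -5.5), r² = 485/4 = 121.25.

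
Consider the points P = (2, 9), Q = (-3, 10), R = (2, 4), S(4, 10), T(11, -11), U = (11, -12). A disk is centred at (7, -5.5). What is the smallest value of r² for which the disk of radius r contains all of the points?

The required radius is the distance from (7, -5.5) to the farthest point.
Squared distances: 235.25, 340.25, 115.25, 249.25, 46.25, 58.25.
Maximum is 340.25, attained at Q.

340.25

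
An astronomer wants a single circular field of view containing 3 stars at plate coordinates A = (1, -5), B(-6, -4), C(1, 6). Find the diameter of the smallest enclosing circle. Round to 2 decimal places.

Side lengths²: AB² = 50, AC² = 121, BC² = 149.
Since BC² = 149 < 121 + 50 = 171, the triangle is acute, so the smallest enclosing circle is the circumcircle.
Circumcentre = (-25/14, 0.5), r² = 3725/98.
Diameter = 2r = 2√(3725/98) ≈ 12.33.

12.33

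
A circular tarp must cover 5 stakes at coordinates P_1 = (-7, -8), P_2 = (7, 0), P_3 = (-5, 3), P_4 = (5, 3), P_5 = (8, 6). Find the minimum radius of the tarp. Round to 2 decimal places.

By Welzl's lemma the MEC is supported by two points (diametrically opposite) or three points (on a circumcircle).
The farthest pair is P_1–P_5 with squared distance 421. The circle on this segment as diameter has centre (0.5, -1) and r² = 421/4 = 105.25.
Check P_2: distance² to centre = 43.25 ≤ 105.25, so it lies inside.
All remaining points lie in this disk, and no smaller disk contains both endpoints, so this is the minimum enclosing circle.
r = √(105.25) ≈ 10.26.

10.26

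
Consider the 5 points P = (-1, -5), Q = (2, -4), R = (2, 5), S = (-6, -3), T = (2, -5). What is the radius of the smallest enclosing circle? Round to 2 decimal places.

5.83

By Welzl's lemma the MEC is supported by two points (diametrically opposite) or three points (on a circumcircle).
The minimum enclosing circle is determined by three boundary points: R, S, T.
Their circumcentre is (-1, 0) with r² = 34.
The farthest remaining point P is at distance² 25 ≤ 34.
r = √34 ≈ 5.83.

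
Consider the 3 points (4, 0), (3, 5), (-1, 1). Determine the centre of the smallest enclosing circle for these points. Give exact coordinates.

Call the three points A, B, C in the order given.
Side lengths²: AB² = 26, AC² = 26, BC² = 32.
Since BC² = 32 < 26 + 26 = 52, the triangle is acute, so the smallest enclosing circle is the circumcircle.
Circumcentre = (11/6, 13/6), r² = 169/18.
Centre = (11/6, 13/6).

(11/6, 13/6)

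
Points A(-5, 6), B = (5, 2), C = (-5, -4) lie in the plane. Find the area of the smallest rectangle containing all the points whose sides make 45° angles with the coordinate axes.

112

In coordinates u = x + y, v = x − y the rectangle is axis-aligned; the map (x,y)→(u,v) scales areas by 2.
u-values: 1, 7, -9; range = 7 − (-9) = 16.
v-values: -11, 3, -1; range = 3 − (-11) = 14.
Area = (16 × 14) / 2 = 112.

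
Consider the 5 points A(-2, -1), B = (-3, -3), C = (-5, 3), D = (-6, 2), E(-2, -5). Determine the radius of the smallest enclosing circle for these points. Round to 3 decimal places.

4.272

By Welzl's lemma the MEC is supported by two points (diametrically opposite) or three points (on a circumcircle).
The farthest pair is C–E with squared distance 73. The circle on this segment as diameter has centre (-3.5, -1) and r² = 73/4 = 18.25.
Check A: distance² to centre = 2.25 ≤ 18.25, so it lies inside.
All remaining points lie in this disk, and no smaller disk contains both endpoints, so this is the minimum enclosing circle.
r = √(18.25) ≈ 4.272.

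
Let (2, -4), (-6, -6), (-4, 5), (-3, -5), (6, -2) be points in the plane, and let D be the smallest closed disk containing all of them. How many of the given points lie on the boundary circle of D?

3

A smallest enclosing disk is always determined by at most three of the input points on its boundary.
The minimum enclosing circle is determined by three boundary points: (-6, -6), (-4, 5), (6, -2).
Their circumcentre is (-57/62, -77/62) with r² = 93125/1922.
The farthest remaining point (-3, -5) is at distance² 35465/1922 ≤ 93125/1922.
The points at distance exactly r from the centre are (-6, -6), (-4, 5), (6, -2) — 3 points.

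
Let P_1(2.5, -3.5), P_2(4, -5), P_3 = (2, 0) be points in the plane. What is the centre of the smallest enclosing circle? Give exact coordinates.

Side lengths²: P_1P_2² = 4.5, P_1P_3² = 12.5, P_2P_3² = 29.
Since P_2P_3² = 29 ≥ 12.5 + 4.5 = 17, the angle opposite P_2P_3 is not acute, so the smallest enclosing circle has P_2P_3 as diameter.
Centre = midpoint of P_2P_3 = (3, -2.5), r² = 29/4 = 7.25.
Centre = (3, -2.5).

(3, -2.5)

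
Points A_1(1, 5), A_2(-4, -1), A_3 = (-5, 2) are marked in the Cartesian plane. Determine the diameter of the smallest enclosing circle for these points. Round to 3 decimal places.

7.810

Side lengths²: A_1A_2² = 61, A_1A_3² = 45, A_2A_3² = 10.
Since A_1A_2² = 61 ≥ 45 + 10 = 55, the angle opposite A_1A_2 is not acute, so the smallest enclosing circle has A_1A_2 as diameter.
Centre = midpoint of A_1A_2 = (-1.5, 2), r² = 61/4 = 15.25.
Diameter = 2r = 2√(15.25) ≈ 7.810.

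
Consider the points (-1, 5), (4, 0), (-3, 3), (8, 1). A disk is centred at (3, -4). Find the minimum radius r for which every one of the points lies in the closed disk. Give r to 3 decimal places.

9.849

The required radius is the distance from (3, -4) to the farthest point.
Squared distances: 97, 17, 85, 50.
Maximum is 97, attained at (-1, 5).
r = √97 ≈ 9.849.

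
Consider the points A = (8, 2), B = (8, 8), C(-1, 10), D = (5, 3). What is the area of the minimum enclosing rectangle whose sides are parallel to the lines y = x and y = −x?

68

In coordinates u = x + y, v = x − y the rectangle is axis-aligned; the map (x,y)→(u,v) scales areas by 2.
u-values: 10, 16, 9, 8; range = 16 − 8 = 8.
v-values: 6, 0, -11, 2; range = 6 − (-11) = 17.
Area = (8 × 17) / 2 = 68.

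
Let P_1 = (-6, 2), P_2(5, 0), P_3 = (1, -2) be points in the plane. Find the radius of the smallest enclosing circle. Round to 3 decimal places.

Side lengths²: P_1P_2² = 125, P_1P_3² = 65, P_2P_3² = 20.
Since P_1P_2² = 125 ≥ 65 + 20 = 85, the angle opposite P_1P_2 is not acute, so the smallest enclosing circle has P_1P_2 as diameter.
Centre = midpoint of P_1P_2 = (-0.5, 1), r² = 125/4 = 31.25.
r = √(31.25) ≈ 5.590.

5.590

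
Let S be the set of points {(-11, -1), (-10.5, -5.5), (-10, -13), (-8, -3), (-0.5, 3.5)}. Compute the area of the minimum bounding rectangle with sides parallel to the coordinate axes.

x ranges over [-11, -0.5], width 10.5.
y ranges over [-13, 3.5], height 16.5.
Area = 10.5 × 16.5 = 173.25.

173.25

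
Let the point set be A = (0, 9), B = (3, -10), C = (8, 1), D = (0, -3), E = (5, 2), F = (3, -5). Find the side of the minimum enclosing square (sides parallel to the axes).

19

The bounding box has width 8 and height 19.
An axis-aligned square enclosing the set must have side ≥ max(width, height).
So the minimum side is max(8, 19) = 19.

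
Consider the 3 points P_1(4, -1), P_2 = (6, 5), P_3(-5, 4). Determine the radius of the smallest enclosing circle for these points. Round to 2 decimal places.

5.62

Side lengths²: P_1P_2² = 40, P_1P_3² = 106, P_2P_3² = 122.
Since P_2P_3² = 122 < 106 + 40 = 146, the triangle is acute, so the smallest enclosing circle is the circumcircle.
Circumcentre = (0.59375, 3.46875), r² = 31.572265625.
r = √(31.572265625) ≈ 5.62.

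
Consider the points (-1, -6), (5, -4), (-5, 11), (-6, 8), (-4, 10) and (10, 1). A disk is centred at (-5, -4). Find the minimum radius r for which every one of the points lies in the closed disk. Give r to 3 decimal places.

The required radius is the distance from (-5, -4) to the farthest point.
Squared distances: 20, 100, 225, 145, 197, 250.
Maximum is 250, attained at (10, 1).
r = √250 ≈ 15.811.

15.811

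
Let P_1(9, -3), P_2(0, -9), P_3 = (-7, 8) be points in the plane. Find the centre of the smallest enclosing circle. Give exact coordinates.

(-0.1, 0.9)

Side lengths²: P_1P_2² = 117, P_1P_3² = 377, P_2P_3² = 338.
Since P_1P_3² = 377 < 338 + 117 = 455, the triangle is acute, so the smallest enclosing circle is the circumcircle.
Circumcentre = (-0.1, 0.9), r² = 98.02.
Centre = (-0.1, 0.9).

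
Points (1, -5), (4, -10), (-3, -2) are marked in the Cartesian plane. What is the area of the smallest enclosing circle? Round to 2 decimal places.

88.75

Call the three points A, B, C in the order given.
Side lengths²: AB² = 34, AC² = 25, BC² = 113.
Since BC² = 113 ≥ 34 + 25 = 59, the angle opposite BC is not acute, so the smallest enclosing circle has BC as diameter.
Centre = midpoint of BC = (0.5, -6), r² = 113/4 = 28.25.
Area = π·r² = π·28.25 ≈ 88.75.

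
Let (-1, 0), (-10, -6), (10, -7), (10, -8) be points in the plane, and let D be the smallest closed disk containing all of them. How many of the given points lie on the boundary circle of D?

2

A smallest enclosing disk is always determined by at most three of the input points on its boundary.
The farthest pair is (-10, -6)–(10, -8) with squared distance 404. The circle on this segment as diameter has centre (0, -7) and r² = 404/4 = 101.
Check (-1, 0): distance² to centre = 50 ≤ 101, so it lies inside.
All remaining points lie in this disk, and no smaller disk contains both endpoints, so this is the minimum enclosing circle.
The points at distance exactly r from the centre are (-10, -6), (10, -8) — 2 points.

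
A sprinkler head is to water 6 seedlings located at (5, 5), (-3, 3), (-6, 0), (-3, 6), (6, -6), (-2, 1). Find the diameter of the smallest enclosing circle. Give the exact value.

15

By Welzl's lemma the MEC is supported by two points (diametrically opposite) or three points (on a circumcircle).
The farthest pair is (-3, 6)–(6, -6) with squared distance 225. The circle on this segment as diameter has centre (1.5, 0) and r² = 225/4 = 56.25.
Check (5, 5): distance² to centre = 37.25 ≤ 56.25, so it lies inside.
All remaining points lie in this disk, and no smaller disk contains both endpoints, so this is the minimum enclosing circle.
Diameter = 2r = 2√(56.25) = 15.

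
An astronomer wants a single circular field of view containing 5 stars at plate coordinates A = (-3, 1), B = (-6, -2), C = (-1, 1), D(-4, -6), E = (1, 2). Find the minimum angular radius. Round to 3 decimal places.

4.717

A smallest enclosing disk is always determined by at most three of the input points on its boundary.
The farthest pair is D–E with squared distance 89. The circle on this segment as diameter has centre (-1.5, -2) and r² = 89/4 = 22.25.
Check A: distance² to centre = 11.25 ≤ 22.25, so it lies inside.
All remaining points lie in this disk, and no smaller disk contains both endpoints, so this is the minimum enclosing circle.
r = √(22.25) ≈ 4.717.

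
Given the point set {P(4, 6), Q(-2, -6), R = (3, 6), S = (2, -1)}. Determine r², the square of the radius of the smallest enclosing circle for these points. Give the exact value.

45

The minimum enclosing circle of a finite set is fixed by two of the points (as a diameter) or three (as a circumcircle).
The farthest pair is P–Q with squared distance 180. The circle on this segment as diameter has centre (1, 0) and r² = 180/4 = 45.
Check R: distance² to centre = 40 ≤ 45, so it lies inside.
All remaining points lie in this disk, and no smaller disk contains both endpoints, so this is the minimum enclosing circle.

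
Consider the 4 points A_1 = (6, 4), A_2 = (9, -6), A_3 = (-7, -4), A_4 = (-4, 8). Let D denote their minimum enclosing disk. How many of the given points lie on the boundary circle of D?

By Welzl's lemma the MEC is supported by two points (diametrically opposite) or three points (on a circumcircle).
The minimum enclosing circle is determined by three boundary points: A_2, A_3, A_4.
Their circumcentre is (109/66, 7/33) with r² = 403325/4356.
The farthest remaining point A_1 is at distance² 144869/4356 ≤ 403325/4356.
The points at distance exactly r from the centre are A_2, A_3, A_4 — 3 points.

3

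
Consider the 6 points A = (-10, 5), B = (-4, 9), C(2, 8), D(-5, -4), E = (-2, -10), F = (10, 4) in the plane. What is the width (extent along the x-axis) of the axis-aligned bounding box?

20

max x = 10, min x = -10, so width = 20.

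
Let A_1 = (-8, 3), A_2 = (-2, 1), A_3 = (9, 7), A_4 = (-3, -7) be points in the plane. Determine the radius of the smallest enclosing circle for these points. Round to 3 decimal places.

9.475

A smallest enclosing disk is always determined by at most three of the input points on its boundary.
The minimum enclosing circle is determined by three boundary points: A_1, A_3, A_4.
Their circumcentre is (51/38, 27/19) with r² = 129625/1444.
The farthest remaining point A_2 is at distance² 16385/1444 ≤ 129625/1444.
r = √(129625/1444) ≈ 9.475.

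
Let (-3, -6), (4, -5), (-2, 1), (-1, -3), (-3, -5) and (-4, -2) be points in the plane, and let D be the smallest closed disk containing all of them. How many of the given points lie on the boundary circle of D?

The minimum enclosing circle is determined by three boundary points: (-3, -6), (4, -5), (-2, 1).
Their circumcentre is (0.125, -2.875) with r² = 19.53125.
The farthest remaining point (-4, -2) is at distance² 17.78125 ≤ 19.53125.
The points at distance exactly r from the centre are (-3, -6), (4, -5), (-2, 1) — 3 points.

3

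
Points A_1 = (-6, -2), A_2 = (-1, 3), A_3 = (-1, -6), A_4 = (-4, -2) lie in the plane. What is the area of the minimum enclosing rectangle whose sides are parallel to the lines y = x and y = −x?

In coordinates u = x + y, v = x − y the rectangle is axis-aligned; the map (x,y)→(u,v) scales areas by 2.
u-values: -8, 2, -7, -6; range = 2 − (-8) = 10.
v-values: -4, -4, 5, -2; range = 5 − (-4) = 9.
Area = (10 × 9) / 2 = 45.

45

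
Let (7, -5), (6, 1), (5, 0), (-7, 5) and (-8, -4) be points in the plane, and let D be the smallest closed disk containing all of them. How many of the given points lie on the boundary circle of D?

3

The minimum enclosing circle of a finite set is fixed by two of the points (as a diameter) or three (as a circumcircle).
The minimum enclosing circle is determined by three boundary points: (7, -5), (-7, 5), (-8, -4).
Their circumcentre is (-15/68, -21/68) with r² = 171421/2312.
The farthest remaining point (6, 1) is at distance² 93425/2312 ≤ 171421/2312.
The points at distance exactly r from the centre are (7, -5), (-7, 5), (-8, -4) — 3 points.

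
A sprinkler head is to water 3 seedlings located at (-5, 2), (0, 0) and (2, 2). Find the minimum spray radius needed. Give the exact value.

Call the three points A, B, C in the order given.
Side lengths²: AB² = 29, AC² = 49, BC² = 8.
Since AC² = 49 ≥ 29 + 8 = 37, the angle opposite AC is not acute, so the smallest enclosing circle has AC as diameter.
Centre = midpoint of AC = (-1.5, 2), r² = 49/4 = 12.25.
r = √(12.25) = 3.5.

3.5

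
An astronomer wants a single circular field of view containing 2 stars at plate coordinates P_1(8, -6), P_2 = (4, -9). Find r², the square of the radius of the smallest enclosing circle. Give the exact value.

6.25

The smallest circle enclosing two points has them as diameter endpoints.
Centre = midpoint = (6, -7.5); r² = |P_1P_2|²/4 = 25/4 = 6.25.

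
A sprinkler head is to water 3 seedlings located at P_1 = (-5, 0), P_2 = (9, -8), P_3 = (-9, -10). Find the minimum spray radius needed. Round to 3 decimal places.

Side lengths²: P_1P_2² = 260, P_1P_3² = 116, P_2P_3² = 328.
Since P_2P_3² = 328 < 260 + 116 = 376, the triangle is acute, so the smallest enclosing circle is the circumcircle.
Circumcentre = (-6/43, -333/43), r² = 154570/1849.
r = √(154570/1849) ≈ 9.143.

9.143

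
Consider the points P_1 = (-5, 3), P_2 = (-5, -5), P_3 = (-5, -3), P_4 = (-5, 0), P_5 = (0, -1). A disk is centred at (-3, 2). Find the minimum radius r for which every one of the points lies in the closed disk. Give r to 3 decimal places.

The required radius is the distance from (-3, 2) to the farthest point.
Squared distances: 5, 53, 29, 8, 18.
Maximum is 53, attained at P_2.
r = √53 ≈ 7.280.

7.280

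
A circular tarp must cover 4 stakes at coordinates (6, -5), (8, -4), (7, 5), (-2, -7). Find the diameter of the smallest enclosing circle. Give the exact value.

The minimum enclosing circle of a finite set is fixed by two of the points (as a diameter) or three (as a circumcircle).
The farthest pair is (7, 5)–(-2, -7) with squared distance 225. The circle on this segment as diameter has centre (2.5, -1) and r² = 225/4 = 56.25.
Check (6, -5): distance² to centre = 28.25 ≤ 56.25, so it lies inside.
All remaining points lie in this disk, and no smaller disk contains both endpoints, so this is the minimum enclosing circle.
Diameter = 2r = 2√(56.25) = 15.

15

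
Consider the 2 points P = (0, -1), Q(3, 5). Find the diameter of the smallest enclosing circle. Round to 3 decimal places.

The smallest circle enclosing two points has them as diameter endpoints.
Centre = midpoint = (1.5, 2); r² = |PQ|²/4 = 45/4 = 11.25.
Diameter = 2r = 2√(11.25) ≈ 6.708.

6.708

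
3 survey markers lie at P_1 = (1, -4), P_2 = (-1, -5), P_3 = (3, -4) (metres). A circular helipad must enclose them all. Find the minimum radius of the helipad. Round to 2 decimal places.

Side lengths²: P_1P_2² = 5, P_1P_3² = 4, P_2P_3² = 17.
Since P_2P_3² = 17 ≥ 5 + 4 = 9, the angle opposite P_2P_3 is not acute, so the smallest enclosing circle has P_2P_3 as diameter.
Centre = midpoint of P_2P_3 = (1, -4.5), r² = 17/4 = 4.25.
r = √(4.25) ≈ 2.06.

2.06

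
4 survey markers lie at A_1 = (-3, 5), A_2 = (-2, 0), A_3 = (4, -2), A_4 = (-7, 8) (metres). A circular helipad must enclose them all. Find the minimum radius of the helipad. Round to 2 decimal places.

7.43

A smallest enclosing disk is always determined by at most three of the input points on its boundary.
The farthest pair is A_3–A_4 with squared distance 221. The circle on this segment as diameter has centre (-1.5, 3) and r² = 221/4 = 55.25.
Check A_1: distance² to centre = 6.25 ≤ 55.25, so it lies inside.
All remaining points lie in this disk, and no smaller disk contains both endpoints, so this is the minimum enclosing circle.
r = √(55.25) ≈ 7.43.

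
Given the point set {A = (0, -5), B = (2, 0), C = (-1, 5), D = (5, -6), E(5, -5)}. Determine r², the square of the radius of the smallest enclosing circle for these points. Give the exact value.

The minimum enclosing circle of a finite set is fixed by two of the points (as a diameter) or three (as a circumcircle).
The farthest pair is C–D with squared distance 157. The circle on this segment as diameter has centre (2, -0.5) and r² = 157/4 = 39.25.
Check A: distance² to centre = 24.25 ≤ 39.25, so it lies inside.
All remaining points lie in this disk, and no smaller disk contains both endpoints, so this is the minimum enclosing circle.

39.25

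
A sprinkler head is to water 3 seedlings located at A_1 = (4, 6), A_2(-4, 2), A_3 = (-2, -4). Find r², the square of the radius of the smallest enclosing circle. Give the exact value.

34

Side lengths²: A_1A_2² = 80, A_1A_3² = 136, A_2A_3² = 40.
Since A_1A_3² = 136 ≥ 80 + 40 = 120, the angle opposite A_1A_3 is not acute, so the smallest enclosing circle has A_1A_3 as diameter.
Centre = midpoint of A_1A_3 = (1, 1), r² = 136/4 = 34.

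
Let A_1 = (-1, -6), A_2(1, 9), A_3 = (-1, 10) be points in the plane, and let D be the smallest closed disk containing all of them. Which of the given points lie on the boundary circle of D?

Side lengths²: A_1A_2² = 229, A_1A_3² = 256, A_2A_3² = 5.
Since A_1A_3² = 256 ≥ 229 + 5 = 234, the angle opposite A_1A_3 is not acute, so the smallest enclosing circle has A_1A_3 as diameter.
Centre = midpoint of A_1A_3 = (-1, 2), r² = 256/4 = 64.
The points at distance exactly r from the centre are A_1, A_3 — 2 points.

A_1, A_3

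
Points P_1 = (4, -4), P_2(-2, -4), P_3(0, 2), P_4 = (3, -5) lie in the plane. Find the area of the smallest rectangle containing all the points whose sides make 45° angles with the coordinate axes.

In coordinates u = x + y, v = x − y the rectangle is axis-aligned; the map (x,y)→(u,v) scales areas by 2.
u-values: 0, -6, 2, -2; range = 2 − (-6) = 8.
v-values: 8, 2, -2, 8; range = 8 − (-2) = 10.
Area = (8 × 10) / 2 = 40.

40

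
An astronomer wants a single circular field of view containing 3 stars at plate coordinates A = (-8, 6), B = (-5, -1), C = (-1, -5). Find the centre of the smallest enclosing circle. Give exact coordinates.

(-4.5, 0.5)

Side lengths²: AB² = 58, AC² = 170, BC² = 32.
Since AC² = 170 ≥ 58 + 32 = 90, the angle opposite AC is not acute, so the smallest enclosing circle has AC as diameter.
Centre = midpoint of AC = (-4.5, 0.5), r² = 170/4 = 42.5.
Centre = (-4.5, 0.5).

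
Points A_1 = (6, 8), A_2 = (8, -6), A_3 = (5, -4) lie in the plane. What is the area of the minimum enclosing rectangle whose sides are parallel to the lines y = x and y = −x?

In coordinates u = x + y, v = x − y the rectangle is axis-aligned; the map (x,y)→(u,v) scales areas by 2.
u-values: 14, 2, 1; range = 14 − 1 = 13.
v-values: -2, 14, 9; range = 14 − (-2) = 16.
Area = (13 × 16) / 2 = 104.

104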